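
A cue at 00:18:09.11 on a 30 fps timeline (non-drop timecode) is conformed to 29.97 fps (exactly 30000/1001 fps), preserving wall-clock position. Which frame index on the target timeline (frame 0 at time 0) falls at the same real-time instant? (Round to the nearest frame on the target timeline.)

Source frame index: (0×3600 + 18×60 + 9) × 30 + 11 = 32681.
Real time: 32681 / (30) = 32681/30 s.
Target frame: (32681/30) × (30000/1001) = 2971000/91 ≈ 32648.352 → 32648.

frame 32648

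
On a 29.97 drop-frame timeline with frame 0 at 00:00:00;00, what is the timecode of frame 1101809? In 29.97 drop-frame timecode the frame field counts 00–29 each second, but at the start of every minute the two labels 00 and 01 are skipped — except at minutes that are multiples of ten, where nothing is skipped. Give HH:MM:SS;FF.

Ten DF minutes hold 17982 frames, so frame 1101809 lies in block 61 (frames 1096902–1114883) with 4907 frames into that block.
The block's first minute is 1800 frames and the rest 1798 each; 4907 frames reaches minute 2, so 61 × 18 + 2 × 2 = 1102 labels have been skipped so far.
Adding those back, label number 1101809 + 1102 = 1102911 at 30 labels/s is 36763 s + 21 f = 10 h 12 min 43 s frame 21, i.e. 10:12:43;21.

10:12:43;21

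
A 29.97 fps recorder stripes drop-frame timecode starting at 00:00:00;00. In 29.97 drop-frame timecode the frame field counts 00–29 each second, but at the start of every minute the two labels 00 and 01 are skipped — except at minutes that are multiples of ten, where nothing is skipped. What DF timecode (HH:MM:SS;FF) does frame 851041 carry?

Ten DF minutes hold 17982 frames, so frame 851041 lies in block 47 (frames 845154–863135) with 5887 frames into that block.
The block's first minute is 1800 frames and the rest 1798 each; 5887 frames reaches minute 3, so 47 × 18 + 3 × 2 = 852 labels have been skipped so far.
Adding those back, label number 851041 + 852 = 851893 at 30 labels/s is 28396 s + 13 f = 7 h 53 min 16 s frame 13, i.e. 07:53:16;13.

07:53:16;13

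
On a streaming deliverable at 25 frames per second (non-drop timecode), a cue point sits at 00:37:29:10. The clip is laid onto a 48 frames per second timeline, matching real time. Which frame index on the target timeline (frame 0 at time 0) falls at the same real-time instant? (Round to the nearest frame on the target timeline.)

frame 107971

Source frame index: (0×3600 + 37×60 + 29) × 25 + 10 = 56235.
Real time: 56235 / (25) = 11247/5 s.
Target frame: (11247/5) × (48) = 539856/5 ≈ 107971.200 → 107971.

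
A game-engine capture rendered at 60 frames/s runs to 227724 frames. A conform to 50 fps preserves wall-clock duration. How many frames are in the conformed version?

Target frames = source frames × (target rate / source rate) = 227724 × (50)/(60) = 227724 × 5/6 = 189770.

189770 frames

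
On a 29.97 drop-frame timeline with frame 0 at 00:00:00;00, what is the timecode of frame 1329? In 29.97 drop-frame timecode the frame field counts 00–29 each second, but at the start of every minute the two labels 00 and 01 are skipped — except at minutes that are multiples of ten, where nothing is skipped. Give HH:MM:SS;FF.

00:00:44;09

Each 10-minute DF block holds 10 × 60 × 30 − 9 × 2 = 17982 frames. 1329 ÷ 17982 → 0 full blocks, remainder 1329.
Within the partial block the first minute is 1800 frames and each further minute 1798, so 0 further minute boundaries passed. Total skipped labels = 18 × 0 + 2 × 0 = 0.
Non-drop label index = 1329 + 0 = 1329; at 30 labels/s that is 00:00:44:09, i.e. DF 00:00:44;09.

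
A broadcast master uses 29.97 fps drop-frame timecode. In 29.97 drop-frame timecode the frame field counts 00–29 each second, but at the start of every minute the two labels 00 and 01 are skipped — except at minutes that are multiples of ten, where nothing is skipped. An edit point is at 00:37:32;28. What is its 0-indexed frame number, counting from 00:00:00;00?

67520

Complete 10-minute blocks: 3, each 17982 frames → 53946.
Remaining 7 whole minutes in the current block: 1800 + 6 × 1798 = 12588 frames.
Within the current minute: 32 × 30 + 28 − 2 = 986 (labels ;00/;01 skipped at this minute). Total = 53946 + 12588 + 986 = 67520.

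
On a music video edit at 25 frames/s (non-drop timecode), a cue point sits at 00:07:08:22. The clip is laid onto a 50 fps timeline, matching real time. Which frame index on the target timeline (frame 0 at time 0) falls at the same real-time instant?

frame 21444

Source frame index: (0×3600 + 7×60 + 8) × 25 + 22 = 10722.
Real time: 10722 / (25) = 10722/25 s.
Target frame: (10722/25) × (50) = 21444.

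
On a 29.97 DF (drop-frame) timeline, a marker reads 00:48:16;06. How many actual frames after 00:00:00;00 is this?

Complete 10-minute blocks: 4, each 17982 frames → 71928.
Remaining 8 whole minutes in the current block: 1800 + 7 × 1798 = 14386 frames.
Within the current minute: 16 × 30 + 6 − 2 = 484 (labels ;00/;01 skipped at this minute). Total = 71928 + 14386 + 484 = 86798.

86798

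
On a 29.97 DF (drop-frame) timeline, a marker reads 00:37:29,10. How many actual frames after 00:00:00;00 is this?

67412

As if non-drop at 30 labels/s: (0 × 3600 + 37 × 60 + 29) × 30 + 10 = 67480.
Minute boundaries passed: 37; those not divisible by 10: 37 − 3 = 34; dropped labels = 2 × 34 = 68.
Actual frame index = 67480 − 68 = 67412.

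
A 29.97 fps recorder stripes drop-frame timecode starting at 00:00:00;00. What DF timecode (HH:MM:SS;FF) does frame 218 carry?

Each 10-minute DF block holds 10 × 60 × 30 − 9 × 2 = 17982 frames. 218 ÷ 17982 → 0 full blocks, remainder 218.
Within the partial block the first minute is 1800 frames and each further minute 1798, so 0 further minute boundaries passed. Total skipped labels = 18 × 0 + 2 × 0 = 0.
Non-drop label index = 218 + 0 = 218; at 30 labels/s that is 00:00:07:08, i.e. DF 00:00:07;08.

00:00:07;08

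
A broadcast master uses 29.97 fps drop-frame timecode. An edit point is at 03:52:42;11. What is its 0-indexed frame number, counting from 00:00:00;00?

418453

Complete 10-minute blocks: 23, each 17982 frames → 413586.
Remaining 2 whole minutes in the current block: 1800 + 1 × 1798 = 3598 frames.
Within the current minute: 42 × 30 + 11 − 2 = 1269 (labels ;00/;01 skipped at this minute). Total = 413586 + 3598 + 1269 = 418453.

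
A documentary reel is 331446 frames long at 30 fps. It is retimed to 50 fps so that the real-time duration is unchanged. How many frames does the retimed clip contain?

552410 frames

Target frames = source frames × (target rate / source rate) = 331446 × (50)/(30) = 331446 × 5/3 = 552410.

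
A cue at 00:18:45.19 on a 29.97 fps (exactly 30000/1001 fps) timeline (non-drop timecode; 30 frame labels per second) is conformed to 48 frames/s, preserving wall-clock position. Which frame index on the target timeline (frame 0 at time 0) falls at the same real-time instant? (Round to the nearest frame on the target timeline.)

Source frame index: (0×3600 + 18×60 + 45) × 30 + 19 = 33769.
Real time: 33769 / (30000/1001) = 33802769/30000 s.
Target frame: (33802769/30000) × (48) = 33802769/625 ≈ 54084.430 → 54084.

frame 54084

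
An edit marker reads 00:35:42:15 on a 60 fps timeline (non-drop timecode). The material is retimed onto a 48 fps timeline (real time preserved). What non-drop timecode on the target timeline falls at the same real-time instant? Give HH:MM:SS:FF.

Source frame index: (0×3600 + 35×60 + 42) × 60 + 15 = 128535.
Real time: 128535 / (60) = 8569/4 s.
Target frame: (8569/4) × (48) = 102828.
At 48 labels/s: frame 102828 → 00:35:42:12.

00:35:42:12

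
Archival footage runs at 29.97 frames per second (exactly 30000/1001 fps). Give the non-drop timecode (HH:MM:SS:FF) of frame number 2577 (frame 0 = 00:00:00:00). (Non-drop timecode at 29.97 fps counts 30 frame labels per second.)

2577 ÷ 30 = 85 full seconds, remainder 27 frames.
85 s = 0 h 1 min 25 s.
Timecode: 00:01:25:27.

00:01:25:27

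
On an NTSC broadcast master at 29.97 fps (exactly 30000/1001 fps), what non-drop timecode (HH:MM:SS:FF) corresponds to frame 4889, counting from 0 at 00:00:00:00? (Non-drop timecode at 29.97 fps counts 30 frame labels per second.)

00:02:42:29

4889 ÷ 30 = 162 full seconds, remainder 29 frames.
162 s = 0 h 2 min 42 s.
Timecode: 00:02:42:29.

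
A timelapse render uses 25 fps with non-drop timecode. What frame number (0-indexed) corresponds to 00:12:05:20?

Total seconds to the label: (0 × 3600 + 12 × 60 + 5) = 725.
Frame index = 725 × 25 + 20 = 18145.

frame 18145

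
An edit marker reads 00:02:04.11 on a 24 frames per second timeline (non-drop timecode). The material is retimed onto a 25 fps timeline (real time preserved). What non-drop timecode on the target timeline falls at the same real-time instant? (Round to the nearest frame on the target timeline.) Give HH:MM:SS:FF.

00:02:04:11

Source frame index: (0×3600 + 2×60 + 4) × 24 + 11 = 2987.
Real time: 2987 / (24) = 2987/24 s.
Target frame: (2987/24) × (25) = 74675/24 ≈ 3111.458 → 3111.
At 25 labels/s: frame 3111 → 00:02:04:11.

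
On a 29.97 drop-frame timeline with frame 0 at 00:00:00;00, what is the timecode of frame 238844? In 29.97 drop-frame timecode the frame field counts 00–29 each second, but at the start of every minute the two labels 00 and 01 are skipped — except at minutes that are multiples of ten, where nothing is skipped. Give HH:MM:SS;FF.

02:12:49;12

Ten DF minutes hold 17982 frames, so frame 238844 lies in block 13 (frames 233766–251747) with 5078 frames into that block.
The block's first minute is 1800 frames and the rest 1798 each; 5078 frames reaches minute 2, so 13 × 18 + 2 × 2 = 238 labels have been skipped so far.
Adding those back, label number 238844 + 238 = 239082 at 30 labels/s is 7969 s + 12 f = 2 h 12 min 49 s frame 12, i.e. 02:12:49;12.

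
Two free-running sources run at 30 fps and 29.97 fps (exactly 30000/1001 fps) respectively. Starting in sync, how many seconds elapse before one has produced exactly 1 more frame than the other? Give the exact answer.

1001/30 seconds

The gap grows by |30000/1001 − 30| = 30/1001 frames per second.
Time for a 1-frame gap: 1 ÷ (30/1001) = 1001/30 s.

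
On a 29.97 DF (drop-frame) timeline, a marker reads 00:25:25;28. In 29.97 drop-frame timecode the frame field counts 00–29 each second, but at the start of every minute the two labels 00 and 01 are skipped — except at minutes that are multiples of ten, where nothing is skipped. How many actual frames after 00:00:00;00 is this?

45732

As if non-drop at 30 labels/s: (0 × 3600 + 25 × 60 + 25) × 30 + 28 = 45778.
Minute boundaries passed: 25; those not divisible by 10: 25 − 2 = 23; dropped labels = 2 × 23 = 46.
Actual frame index = 45778 − 46 = 45732.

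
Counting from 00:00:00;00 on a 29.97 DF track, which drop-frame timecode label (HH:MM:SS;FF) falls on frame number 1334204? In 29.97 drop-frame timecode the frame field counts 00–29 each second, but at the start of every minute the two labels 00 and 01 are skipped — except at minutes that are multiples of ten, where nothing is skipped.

Ten DF minutes hold 17982 frames, so frame 1334204 lies in block 74 (frames 1330668–1348649) with 3536 frames into that block.
The block's first minute is 1800 frames and the rest 1798 each; 3536 frames reaches minute 1, so 74 × 18 + 1 × 2 = 1334 labels have been skipped so far.
Adding those back, label number 1334204 + 1334 = 1335538 at 30 labels/s is 44517 s + 28 f = 12 h 21 min 57 s frame 28, i.e. 12:21:57;28.

12:21:57;28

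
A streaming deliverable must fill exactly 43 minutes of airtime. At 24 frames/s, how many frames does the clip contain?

43 min = 2580 s.
Frames = 2580 × 24 = 61920.

61920 frames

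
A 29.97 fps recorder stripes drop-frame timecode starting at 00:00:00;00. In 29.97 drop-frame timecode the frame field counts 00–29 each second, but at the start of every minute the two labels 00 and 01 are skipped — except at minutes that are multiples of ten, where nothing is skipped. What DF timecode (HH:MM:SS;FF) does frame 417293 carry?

03:52:03;21

Ten DF minutes hold 17982 frames, so frame 417293 lies in block 23 (frames 413586–431567) with 3707 frames into that block.
The block's first minute is 1800 frames and the rest 1798 each; 3707 frames reaches minute 2, so 23 × 18 + 2 × 2 = 418 labels have been skipped so far.
Adding those back, label number 417293 + 418 = 417711 at 30 labels/s is 13923 s + 21 f = 3 h 52 min 3 s frame 21, i.e. 03:52:03;21.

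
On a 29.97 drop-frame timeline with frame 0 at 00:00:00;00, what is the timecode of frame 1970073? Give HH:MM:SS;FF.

18:15:34;25

Each 10-minute DF block holds 10 × 60 × 30 − 9 × 2 = 17982 frames. 1970073 ÷ 17982 → 109 full blocks, remainder 10035.
Within the partial block the first minute is 1800 frames and each further minute 1798, so 5 further minute boundaries passed. Total skipped labels = 18 × 109 + 2 × 5 = 1972.
Non-drop label index = 1970073 + 1972 = 1972045; at 30 labels/s that is 18:15:34:25, i.e. DF 18:15:34;25.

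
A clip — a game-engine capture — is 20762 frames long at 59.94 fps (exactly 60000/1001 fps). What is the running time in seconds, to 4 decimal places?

346.3794 seconds

Running time = 20762 × 1001/60000 = 10391381/30000 s ≈ 346.3794 s.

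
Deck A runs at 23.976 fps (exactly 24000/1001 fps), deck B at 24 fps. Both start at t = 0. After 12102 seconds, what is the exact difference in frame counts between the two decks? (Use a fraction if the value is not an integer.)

290448/1001 frames

A emits 24000/1001 × 12102 = 290448000/1001 frames; B emits 24 × 12102 = 290448.
Difference = 290448/1001 frames (≈ 290.1578); B is ahead of A.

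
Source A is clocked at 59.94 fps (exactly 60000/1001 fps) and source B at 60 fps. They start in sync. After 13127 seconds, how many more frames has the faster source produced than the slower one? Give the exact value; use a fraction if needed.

A emits 60000/1001 × 13127 = 787620000/1001 frames; B emits 60 × 13127 = 787620.
Difference = 787620/1001 frames (≈ 786.8332); B is ahead of A.

787620/1001 frames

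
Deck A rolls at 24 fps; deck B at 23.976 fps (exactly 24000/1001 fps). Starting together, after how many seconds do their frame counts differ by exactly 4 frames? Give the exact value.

1001/6 seconds

The gap grows by |24000/1001 − 24| = 24/1001 frames per second.
Time for a 4-frame gap: 4 ÷ (24/1001) = 1001/6 s.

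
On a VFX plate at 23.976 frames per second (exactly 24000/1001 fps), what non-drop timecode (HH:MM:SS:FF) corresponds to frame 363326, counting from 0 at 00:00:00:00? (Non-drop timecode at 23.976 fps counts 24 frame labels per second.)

04:12:18:14

363326 ÷ 24 = 15138 full seconds, remainder 14 frames.
15138 s = 4 h 12 min 18 s.
Timecode: 04:12:18:14.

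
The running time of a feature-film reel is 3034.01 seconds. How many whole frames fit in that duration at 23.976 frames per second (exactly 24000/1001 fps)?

72743 frames

Frames = 3034.01 × 24000/1001 = 10402320/143 ≈ 72743.4965.
Complete frames: 72743.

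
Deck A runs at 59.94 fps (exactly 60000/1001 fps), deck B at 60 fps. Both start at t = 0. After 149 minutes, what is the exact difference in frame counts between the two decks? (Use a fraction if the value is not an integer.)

536400/1001 frames

149 min = 8940 s.
A emits 60000/1001 × 8940 = 536400000/1001 frames; B emits 60 × 8940 = 536400.
Difference = 536400/1001 frames (≈ 535.8641); B is ahead of A.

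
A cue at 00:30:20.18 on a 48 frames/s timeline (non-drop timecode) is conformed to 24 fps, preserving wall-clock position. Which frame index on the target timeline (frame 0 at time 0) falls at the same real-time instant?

frame 43689

Source frame index: (0×3600 + 30×60 + 20) × 48 + 18 = 87378.
Real time: 87378 / (48) = 14563/8 s.
Target frame: (14563/8) × (24) = 43689.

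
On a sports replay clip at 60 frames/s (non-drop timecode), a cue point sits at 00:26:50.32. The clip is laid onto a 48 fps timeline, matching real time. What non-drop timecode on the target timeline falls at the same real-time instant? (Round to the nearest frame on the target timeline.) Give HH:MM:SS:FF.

00:26:50:26

Source frame index: (0×3600 + 26×60 + 50) × 60 + 32 = 96632.
Real time: 96632 / (60) = 24158/15 s.
Target frame: (24158/15) × (48) = 386528/5 ≈ 77305.600 → 77306.
At 48 labels/s: frame 77306 → 00:26:50:26.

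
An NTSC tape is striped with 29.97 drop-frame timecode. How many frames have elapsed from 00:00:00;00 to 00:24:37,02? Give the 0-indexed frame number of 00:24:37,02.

44268

As if non-drop at 30 labels/s: (0 × 3600 + 24 × 60 + 37) × 30 + 2 = 44312.
Minute boundaries passed: 24; those not divisible by 10: 24 − 2 = 22; dropped labels = 2 × 22 = 44.
Actual frame index = 44312 − 44 = 44268.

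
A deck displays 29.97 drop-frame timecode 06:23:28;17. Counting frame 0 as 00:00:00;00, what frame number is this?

As if non-drop at 30 labels/s: (6 × 3600 + 23 × 60 + 28) × 30 + 17 = 690257.
Minute boundaries passed: 383; those not divisible by 10: 383 − 38 = 345; dropped labels = 2 × 345 = 690.
Actual frame index = 690257 − 690 = 689567.

689567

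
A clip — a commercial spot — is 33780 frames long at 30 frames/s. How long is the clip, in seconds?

Running time = 33780 / (30) = 1126 s.

1126 seconds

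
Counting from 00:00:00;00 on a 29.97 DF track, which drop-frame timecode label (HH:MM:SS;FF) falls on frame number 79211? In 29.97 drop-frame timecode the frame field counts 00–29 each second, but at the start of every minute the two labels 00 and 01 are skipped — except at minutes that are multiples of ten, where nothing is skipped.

00:44:03;01

Each 10-minute DF block holds 10 × 60 × 30 − 9 × 2 = 17982 frames. 79211 ÷ 17982 → 4 full blocks, remainder 7283.
Within the partial block the first minute is 1800 frames and each further minute 1798, so 4 further minute boundaries passed. Total skipped labels = 18 × 4 + 2 × 4 = 80.
Non-drop label index = 79211 + 80 = 79291; at 30 labels/s that is 00:44:03:01, i.e. DF 00:44:03;01.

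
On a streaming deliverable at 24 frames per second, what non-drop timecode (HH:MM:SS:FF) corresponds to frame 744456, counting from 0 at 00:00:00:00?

08:36:59:00

744456 ÷ 24 = 31019 full seconds, remainder 0 frames.
31019 s = 8 h 36 min 59 s.
Timecode: 08:36:59:00.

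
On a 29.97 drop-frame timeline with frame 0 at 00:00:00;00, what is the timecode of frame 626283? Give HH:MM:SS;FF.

Each 10-minute DF block holds 10 × 60 × 30 − 9 × 2 = 17982 frames. 626283 ÷ 17982 → 34 full blocks, remainder 14895.
Within the partial block the first minute is 1800 frames and each further minute 1798, so 8 further minute boundaries passed. Total skipped labels = 18 × 34 + 2 × 8 = 628.
Non-drop label index = 626283 + 628 = 626911; at 30 labels/s that is 05:48:17:01, i.e. DF 05:48:17;01.

05:48:17;01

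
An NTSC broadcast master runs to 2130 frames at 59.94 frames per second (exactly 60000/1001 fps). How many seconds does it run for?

35.5355 seconds

Running time = 2130 / (60000/1001) = 35.5355 s.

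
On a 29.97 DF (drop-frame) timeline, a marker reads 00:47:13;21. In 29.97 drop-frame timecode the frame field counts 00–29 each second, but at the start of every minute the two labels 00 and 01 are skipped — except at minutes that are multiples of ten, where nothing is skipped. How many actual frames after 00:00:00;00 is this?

Complete 10-minute blocks: 4, each 17982 frames → 71928.
Remaining 7 whole minutes in the current block: 1800 + 6 × 1798 = 12588 frames.
Within the current minute: 13 × 30 + 21 − 2 = 409 (labels ;00/;01 skipped at this minute). Total = 71928 + 12588 + 409 = 84925.

84925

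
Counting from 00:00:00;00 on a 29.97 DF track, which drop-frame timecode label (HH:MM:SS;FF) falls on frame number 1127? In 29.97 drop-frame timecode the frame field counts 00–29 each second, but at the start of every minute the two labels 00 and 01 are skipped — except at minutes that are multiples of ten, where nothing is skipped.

Ten DF minutes hold 17982 frames, so frame 1127 lies in block 0 (frames 0–17981) with 1127 frames into that block.
The block's first minute is 1800 frames and the rest 1798 each; 1127 frames reaches minute 0, so 0 × 18 + 0 × 2 = 0 labels have been skipped so far.
Adding those back, label number 1127 + 0 = 1127 at 30 labels/s is 37 s + 17 f = 0 h 0 min 37 s frame 17, i.e. 00:00:37;17.

00:00:37;17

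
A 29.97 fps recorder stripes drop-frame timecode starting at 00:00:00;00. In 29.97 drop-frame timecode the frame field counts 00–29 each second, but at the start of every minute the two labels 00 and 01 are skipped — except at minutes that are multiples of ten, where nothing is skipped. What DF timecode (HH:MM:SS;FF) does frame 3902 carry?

Ten DF minutes hold 17982 frames, so frame 3902 lies in block 0 (frames 0–17981) with 3902 frames into that block.
The block's first minute is 1800 frames and the rest 1798 each; 3902 frames reaches minute 2, so 0 × 18 + 2 × 2 = 4 labels have been skipped so far.
Adding those back, label number 3902 + 4 = 3906 at 30 labels/s is 130 s + 6 f = 0 h 2 min 10 s frame 6, i.e. 00:02:10;06.

00:02:10;06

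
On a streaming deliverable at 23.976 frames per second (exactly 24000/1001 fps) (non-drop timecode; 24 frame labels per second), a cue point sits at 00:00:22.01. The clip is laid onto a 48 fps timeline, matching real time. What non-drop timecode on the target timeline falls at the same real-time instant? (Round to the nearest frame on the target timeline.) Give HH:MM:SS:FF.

00:00:22:03

Source frame index: (0×3600 + 0×60 + 22) × 24 + 1 = 529.
Real time: 529 / (24000/1001) = 529529/24000 s.
Target frame: (529529/24000) × (48) = 529529/500 ≈ 1059.058 → 1059.
At 48 labels/s: frame 1059 → 00:00:22:03.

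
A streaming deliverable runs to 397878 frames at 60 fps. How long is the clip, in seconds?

6631.3 seconds

Running time = 397878 / (60) = 6631.3 s.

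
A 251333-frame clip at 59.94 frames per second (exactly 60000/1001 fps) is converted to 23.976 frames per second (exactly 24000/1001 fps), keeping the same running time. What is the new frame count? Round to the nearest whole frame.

100533 frames

Frames at target rate = 251333 × (24000/1001) / (60000/1001) = 502666/5 ≈ 100533.200.
Nearest whole frame: 100533.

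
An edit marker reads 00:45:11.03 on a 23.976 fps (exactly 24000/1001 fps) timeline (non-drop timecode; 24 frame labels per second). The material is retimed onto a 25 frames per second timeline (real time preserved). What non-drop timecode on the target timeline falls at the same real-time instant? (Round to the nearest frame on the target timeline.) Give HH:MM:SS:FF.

00:45:13:21

Source frame index: (0×3600 + 45×60 + 11) × 24 + 3 = 65067.
Real time: 65067 / (24000/1001) = 21710689/8000 s.
Target frame: (21710689/8000) × (25) = 21710689/320 ≈ 67845.903 → 67846.
At 25 labels/s: frame 67846 → 00:45:13:21.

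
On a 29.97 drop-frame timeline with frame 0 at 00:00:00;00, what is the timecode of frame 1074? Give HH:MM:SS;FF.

00:00:35;24

Ten DF minutes hold 17982 frames, so frame 1074 lies in block 0 (frames 0–17981) with 1074 frames into that block.
The block's first minute is 1800 frames and the rest 1798 each; 1074 frames reaches minute 0, so 0 × 18 + 0 × 2 = 0 labels have been skipped so far.
Adding those back, label number 1074 + 0 = 1074 at 30 labels/s is 35 s + 24 f = 0 h 0 min 35 s frame 24, i.e. 00:00:35;24.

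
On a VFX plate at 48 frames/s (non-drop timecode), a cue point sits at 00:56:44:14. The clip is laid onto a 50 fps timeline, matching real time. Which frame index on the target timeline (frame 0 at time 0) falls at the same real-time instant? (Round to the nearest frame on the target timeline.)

frame 170215

Source frame index: (0×3600 + 56×60 + 44) × 48 + 14 = 163406.
Real time: 163406 / (48) = 81703/24 s.
Target frame: (81703/24) × (50) = 2042575/12 ≈ 170214.583 → 170215.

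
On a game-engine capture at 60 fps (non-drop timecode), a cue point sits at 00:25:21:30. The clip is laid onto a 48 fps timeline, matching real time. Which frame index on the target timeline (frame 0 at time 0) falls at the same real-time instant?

Source frame index: (0×3600 + 25×60 + 21) × 60 + 30 = 91290.
Real time: 91290 / (60) = 3043/2 s.
Target frame: (3043/2) × (48) = 73032.

frame 73032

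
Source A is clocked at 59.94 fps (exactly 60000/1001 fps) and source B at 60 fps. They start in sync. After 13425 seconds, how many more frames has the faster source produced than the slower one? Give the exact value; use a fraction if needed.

A emits 60000/1001 × 13425 = 805500000/1001 frames; B emits 60 × 13425 = 805500.
Difference = 805500/1001 frames (≈ 804.6953); B is ahead of A.

805500/1001 frames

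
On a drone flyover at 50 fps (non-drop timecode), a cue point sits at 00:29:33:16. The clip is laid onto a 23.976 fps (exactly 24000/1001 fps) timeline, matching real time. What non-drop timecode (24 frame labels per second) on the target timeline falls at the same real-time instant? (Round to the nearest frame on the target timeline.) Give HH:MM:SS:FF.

Source frame index: (0×3600 + 29×60 + 33) × 50 + 16 = 88666.
Real time: 88666 / (50) = 44333/25 s.
Target frame: (44333/25) × (24000/1001) = 42559680/1001 ≈ 42517.163 → 42517.
At 24 labels/s: frame 42517 → 00:29:31:13.

00:29:31:13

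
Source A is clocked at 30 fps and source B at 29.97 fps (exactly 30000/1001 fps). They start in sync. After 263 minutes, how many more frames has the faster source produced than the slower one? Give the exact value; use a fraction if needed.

473400/1001 frames

263 min = 15780 s.
A emits 30 × 15780 = 473400 frames; B emits 30000/1001 × 15780 = 473400000/1001.
Difference = 473400/1001 frames (≈ 472.9271); B is behind A.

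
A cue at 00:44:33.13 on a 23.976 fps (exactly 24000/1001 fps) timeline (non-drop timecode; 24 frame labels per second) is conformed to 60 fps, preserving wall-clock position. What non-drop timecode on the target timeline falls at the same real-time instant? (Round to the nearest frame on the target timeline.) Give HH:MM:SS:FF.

00:44:36:13

Source frame index: (0×3600 + 44×60 + 33) × 24 + 13 = 64165.
Real time: 64165 / (24000/1001) = 12845833/4800 s.
Target frame: (12845833/4800) × (60) = 12845833/80 ≈ 160572.913 → 160573.
At 60 labels/s: frame 160573 → 00:44:36:13.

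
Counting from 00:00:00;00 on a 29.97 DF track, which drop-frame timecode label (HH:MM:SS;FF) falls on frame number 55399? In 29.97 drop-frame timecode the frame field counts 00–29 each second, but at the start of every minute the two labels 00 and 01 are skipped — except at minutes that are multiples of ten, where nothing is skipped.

Ten DF minutes hold 17982 frames, so frame 55399 lies in block 3 (frames 53946–71927) with 1453 frames into that block.
The block's first minute is 1800 frames and the rest 1798 each; 1453 frames reaches minute 0, so 3 × 18 + 0 × 2 = 54 labels have been skipped so far.
Adding those back, label number 55399 + 54 = 55453 at 30 labels/s is 1848 s + 13 f = 0 h 30 min 48 s frame 13, i.e. 00:30:48;13.

00:30:48;13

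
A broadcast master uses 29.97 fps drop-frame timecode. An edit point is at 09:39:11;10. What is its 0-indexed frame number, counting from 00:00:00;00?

1041496

Complete 10-minute blocks: 57, each 17982 frames → 1024974.
Remaining 9 whole minutes in the current block: 1800 + 8 × 1798 = 16184 frames.
Within the current minute: 11 × 30 + 10 − 2 = 338 (labels ;00/;01 skipped at this minute). Total = 1024974 + 16184 + 338 = 1041496.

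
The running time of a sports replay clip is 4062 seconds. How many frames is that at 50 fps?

203100 frames

Frames = 4062 × 50 = 203100.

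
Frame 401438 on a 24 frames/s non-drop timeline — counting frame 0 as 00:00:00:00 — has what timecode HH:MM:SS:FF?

401438 ÷ 24 = 16726 full seconds, remainder 14 frames.
16726 s = 4 h 38 min 46 s.
Timecode: 04:38:46:14.

04:38:46:14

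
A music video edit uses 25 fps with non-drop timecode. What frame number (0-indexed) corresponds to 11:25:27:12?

Total seconds to the label: (11 × 3600 + 25 × 60 + 27) = 41127.
Frame index = 41127 × 25 + 12 = 1028187.

frame 1028187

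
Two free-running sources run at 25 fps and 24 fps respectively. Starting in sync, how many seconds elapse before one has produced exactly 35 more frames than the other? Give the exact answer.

The gap grows by |24 − 25| = 1 frame per second.
Time for a 35-frame gap: 35 ÷ (1) = 35 s.

35 seconds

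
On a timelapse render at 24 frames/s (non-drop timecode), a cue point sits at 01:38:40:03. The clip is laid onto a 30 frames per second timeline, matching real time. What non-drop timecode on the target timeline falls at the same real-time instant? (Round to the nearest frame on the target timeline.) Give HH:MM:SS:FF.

01:38:40:04

Source frame index: (1×3600 + 38×60 + 40) × 24 + 3 = 142083.
Real time: 142083 / (24) = 47361/8 s.
Target frame: (47361/8) × (30) = 710415/4 ≈ 177603.750 → 177604.
At 30 labels/s: frame 177604 → 01:38:40:04.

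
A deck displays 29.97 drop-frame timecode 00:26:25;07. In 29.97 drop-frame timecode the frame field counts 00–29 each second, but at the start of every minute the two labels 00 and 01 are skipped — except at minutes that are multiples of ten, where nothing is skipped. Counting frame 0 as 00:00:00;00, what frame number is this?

47509

Complete 10-minute blocks: 2, each 17982 frames → 35964.
Remaining 6 whole minutes in the current block: 1800 + 5 × 1798 = 10790 frames.
Within the current minute: 25 × 30 + 7 − 2 = 755 (labels ;00/;01 skipped at this minute). Total = 35964 + 10790 + 755 = 47509.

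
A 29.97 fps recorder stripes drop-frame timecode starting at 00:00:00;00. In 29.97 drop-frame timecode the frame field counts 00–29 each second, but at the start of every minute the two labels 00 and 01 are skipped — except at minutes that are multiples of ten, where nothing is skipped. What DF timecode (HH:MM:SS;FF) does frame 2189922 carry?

20:17:50;14

Ten DF minutes hold 17982 frames, so frame 2189922 lies in block 121 (frames 2175822–2193803) with 14100 frames into that block.
The block's first minute is 1800 frames and the rest 1798 each; 14100 frames reaches minute 7, so 121 × 18 + 7 × 2 = 2192 labels have been skipped so far.
Adding those back, label number 2189922 + 2192 = 2192114 at 30 labels/s is 73070 s + 14 f = 20 h 17 min 50 s frame 14, i.e. 20:17:50;14.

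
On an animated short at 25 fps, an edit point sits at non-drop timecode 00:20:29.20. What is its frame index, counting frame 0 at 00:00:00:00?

frame 30745

Total seconds to the label: (0 × 3600 + 20 × 60 + 29) = 1229.
Frame index = 1229 × 25 + 20 = 30745.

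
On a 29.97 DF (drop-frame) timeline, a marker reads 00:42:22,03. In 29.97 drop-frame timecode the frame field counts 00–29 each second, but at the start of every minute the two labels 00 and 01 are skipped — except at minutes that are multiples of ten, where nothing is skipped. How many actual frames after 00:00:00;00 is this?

As if non-drop at 30 labels/s: (0 × 3600 + 42 × 60 + 22) × 30 + 3 = 76263.
Minute boundaries passed: 42; those not divisible by 10: 42 − 4 = 38; dropped labels = 2 × 38 = 76.
Actual frame index = 76263 − 76 = 76187.

76187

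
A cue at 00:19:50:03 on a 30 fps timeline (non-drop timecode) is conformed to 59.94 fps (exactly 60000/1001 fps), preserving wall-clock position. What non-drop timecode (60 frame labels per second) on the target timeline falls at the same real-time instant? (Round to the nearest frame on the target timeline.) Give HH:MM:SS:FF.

Source frame index: (0×3600 + 19×60 + 50) × 30 + 3 = 35703.
Real time: 35703 / (30) = 11901/10 s.
Target frame: (11901/10) × (60000/1001) = 71406000/1001 ≈ 71334.665 → 71335.
At 60 labels/s: frame 71335 → 00:19:48:55.

00:19:48:55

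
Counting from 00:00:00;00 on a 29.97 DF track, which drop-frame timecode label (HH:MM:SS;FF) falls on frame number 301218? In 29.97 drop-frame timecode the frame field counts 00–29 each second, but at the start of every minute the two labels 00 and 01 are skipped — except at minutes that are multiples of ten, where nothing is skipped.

Ten DF minutes hold 17982 frames, so frame 301218 lies in block 16 (frames 287712–305693) with 13506 frames into that block.
The block's first minute is 1800 frames and the rest 1798 each; 13506 frames reaches minute 7, so 16 × 18 + 7 × 2 = 302 labels have been skipped so far.
Adding those back, label number 301218 + 302 = 301520 at 30 labels/s is 10050 s + 20 f = 2 h 47 min 30 s frame 20, i.e. 02:47:30;20.

02:47:30;20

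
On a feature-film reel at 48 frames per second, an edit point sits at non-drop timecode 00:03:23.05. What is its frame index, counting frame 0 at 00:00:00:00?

9749

Total seconds to the label: (0 × 3600 + 3 × 60 + 23) = 203.
Frame index = 203 × 48 + 5 = 9749.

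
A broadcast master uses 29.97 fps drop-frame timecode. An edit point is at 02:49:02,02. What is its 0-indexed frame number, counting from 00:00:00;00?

303956

Complete 10-minute blocks: 16, each 17982 frames → 287712.
Remaining 9 whole minutes in the current block: 1800 + 8 × 1798 = 16184 frames.
Within the current minute: 2 × 30 + 2 − 2 = 60 (labels ;00/;01 skipped at this minute). Total = 287712 + 16184 + 60 = 303956.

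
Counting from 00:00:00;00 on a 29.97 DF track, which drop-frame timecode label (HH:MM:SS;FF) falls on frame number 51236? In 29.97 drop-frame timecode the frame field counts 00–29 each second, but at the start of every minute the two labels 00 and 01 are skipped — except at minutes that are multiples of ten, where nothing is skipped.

00:28:29;18

Ten DF minutes hold 17982 frames, so frame 51236 lies in block 2 (frames 35964–53945) with 15272 frames into that block.
The block's first minute is 1800 frames and the rest 1798 each; 15272 frames reaches minute 8, so 2 × 18 + 8 × 2 = 52 labels have been skipped so far.
Adding those back, label number 51236 + 52 = 51288 at 30 labels/s is 1709 s + 18 f = 0 h 28 min 29 s frame 18, i.e. 00:28:29;18.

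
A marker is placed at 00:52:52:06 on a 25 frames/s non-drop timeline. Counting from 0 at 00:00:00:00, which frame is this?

79306

Total seconds to the label: (0 × 3600 + 52 × 60 + 52) = 3172.
Frame index = 3172 × 25 + 6 = 79306.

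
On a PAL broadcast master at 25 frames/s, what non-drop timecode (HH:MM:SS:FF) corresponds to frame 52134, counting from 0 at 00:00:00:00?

52134 ÷ 25 = 2085 full seconds, remainder 9 frames.
2085 s = 0 h 34 min 45 s.
Timecode: 00:34:45:09.

00:34:45:09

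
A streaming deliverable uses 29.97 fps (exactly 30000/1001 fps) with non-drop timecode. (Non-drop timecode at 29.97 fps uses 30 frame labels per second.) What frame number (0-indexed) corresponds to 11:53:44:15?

Total seconds to the label: (11 × 3600 + 53 × 60 + 44) = 42824.
Frame index = 42824 × 30 + 15 = 1284735.

1284735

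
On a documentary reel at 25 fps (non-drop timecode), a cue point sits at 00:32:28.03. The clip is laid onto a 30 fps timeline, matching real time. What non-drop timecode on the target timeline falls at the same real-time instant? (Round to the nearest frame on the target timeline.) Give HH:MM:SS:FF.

Source frame index: (0×3600 + 32×60 + 28) × 25 + 3 = 48703.
Real time: 48703 / (25) = 48703/25 s.
Target frame: (48703/25) × (30) = 292218/5 ≈ 58443.600 → 58444.
At 30 labels/s: frame 58444 → 00:32:28:04.

00:32:28:04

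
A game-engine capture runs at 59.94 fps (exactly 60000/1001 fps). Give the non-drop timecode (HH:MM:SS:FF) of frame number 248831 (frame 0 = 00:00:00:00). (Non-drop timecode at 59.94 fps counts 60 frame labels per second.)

01:09:07:11

248831 ÷ 60 = 4147 full seconds, remainder 11 frames.
4147 s = 1 h 9 min 7 s.
Timecode: 01:09:07:11.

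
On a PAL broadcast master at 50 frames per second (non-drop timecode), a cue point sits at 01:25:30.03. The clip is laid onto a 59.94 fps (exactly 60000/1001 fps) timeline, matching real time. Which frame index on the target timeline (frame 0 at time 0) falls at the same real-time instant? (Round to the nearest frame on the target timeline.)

Source frame index: (1×3600 + 25×60 + 30) × 50 + 3 = 256503.
Real time: 256503 / (50) = 256503/50 s.
Target frame: (256503/50) × (60000/1001) = 23677200/77 ≈ 307496.104 → 307496.

frame 307496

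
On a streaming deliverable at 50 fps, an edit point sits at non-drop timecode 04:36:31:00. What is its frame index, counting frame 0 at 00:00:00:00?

Total seconds to the label: (4 × 3600 + 36 × 60 + 31) = 16591.
Frame index = 16591 × 50 + 0 = 829550.

frame 829550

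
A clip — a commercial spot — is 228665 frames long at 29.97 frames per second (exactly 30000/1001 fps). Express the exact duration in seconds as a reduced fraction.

45778733/6000 seconds

Running time = 228665 ÷ (30000/1001) = 228665 × 1001/30000 = 45778733/6000 s.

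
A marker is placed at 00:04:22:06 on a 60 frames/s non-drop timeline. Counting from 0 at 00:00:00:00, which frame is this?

15726

Total seconds to the label: (0 × 3600 + 4 × 60 + 22) = 262.
Frame index = 262 × 60 + 6 = 15726.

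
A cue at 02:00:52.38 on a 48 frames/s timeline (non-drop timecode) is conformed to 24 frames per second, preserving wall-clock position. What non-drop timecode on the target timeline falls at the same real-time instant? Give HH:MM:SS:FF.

02:00:52:19

Source frame index: (2×3600 + 0×60 + 52) × 48 + 38 = 348134.
Real time: 348134 / (48) = 174067/24 s.
Target frame: (174067/24) × (24) = 174067.
At 24 labels/s: frame 174067 → 02:00:52:19.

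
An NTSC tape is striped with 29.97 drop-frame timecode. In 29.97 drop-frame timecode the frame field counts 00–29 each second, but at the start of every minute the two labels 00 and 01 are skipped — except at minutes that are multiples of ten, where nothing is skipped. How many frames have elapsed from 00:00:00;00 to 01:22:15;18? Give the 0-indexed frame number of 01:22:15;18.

As if non-drop at 30 labels/s: (1 × 3600 + 22 × 60 + 15) × 30 + 18 = 148068.
Minute boundaries passed: 82; those not divisible by 10: 82 − 8 = 74; dropped labels = 2 × 74 = 148.
Actual frame index = 148068 − 148 = 147920.

147920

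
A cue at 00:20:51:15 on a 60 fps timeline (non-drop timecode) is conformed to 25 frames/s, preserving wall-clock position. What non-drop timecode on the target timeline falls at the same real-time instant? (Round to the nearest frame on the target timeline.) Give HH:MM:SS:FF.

Source frame index: (0×3600 + 20×60 + 51) × 60 + 15 = 75075.
Real time: 75075 / (60) = 5005/4 s.
Target frame: (5005/4) × (25) = 125125/4 ≈ 31281.250 → 31281.
At 25 labels/s: frame 31281 → 00:20:51:06.

00:20:51:06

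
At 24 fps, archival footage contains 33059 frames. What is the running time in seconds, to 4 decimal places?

1377.4583 seconds

Running time = 33059 × 1/24 = 33059/24 s ≈ 1377.4583 s.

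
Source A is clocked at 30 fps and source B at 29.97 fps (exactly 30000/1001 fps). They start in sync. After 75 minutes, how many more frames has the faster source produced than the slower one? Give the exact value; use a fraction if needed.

75 min = 4500 s.
A emits 30 × 4500 = 135000 frames; B emits 30000/1001 × 4500 = 135000000/1001.
Difference = 135000/1001 frames (≈ 134.8651); B is behind A.

135000/1001 frames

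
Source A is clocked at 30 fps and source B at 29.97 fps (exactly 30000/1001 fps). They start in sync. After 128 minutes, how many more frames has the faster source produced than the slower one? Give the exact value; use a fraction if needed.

128 min = 7680 s.
A emits 30 × 7680 = 230400 frames; B emits 30000/1001 × 7680 = 230400000/1001.
Difference = 230400/1001 frames (≈ 230.1698); B is behind A.

230400/1001 frames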